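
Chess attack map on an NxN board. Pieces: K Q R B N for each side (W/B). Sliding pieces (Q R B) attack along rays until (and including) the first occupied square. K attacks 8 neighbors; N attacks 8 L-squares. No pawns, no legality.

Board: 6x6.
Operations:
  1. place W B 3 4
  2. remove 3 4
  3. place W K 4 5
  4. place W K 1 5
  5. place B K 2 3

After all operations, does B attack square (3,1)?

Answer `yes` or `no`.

Op 1: place WB@(3,4)
Op 2: remove (3,4)
Op 3: place WK@(4,5)
Op 4: place WK@(1,5)
Op 5: place BK@(2,3)
Per-piece attacks for B:
  BK@(2,3): attacks (2,4) (2,2) (3,3) (1,3) (3,4) (3,2) (1,4) (1,2)
B attacks (3,1): no

Answer: no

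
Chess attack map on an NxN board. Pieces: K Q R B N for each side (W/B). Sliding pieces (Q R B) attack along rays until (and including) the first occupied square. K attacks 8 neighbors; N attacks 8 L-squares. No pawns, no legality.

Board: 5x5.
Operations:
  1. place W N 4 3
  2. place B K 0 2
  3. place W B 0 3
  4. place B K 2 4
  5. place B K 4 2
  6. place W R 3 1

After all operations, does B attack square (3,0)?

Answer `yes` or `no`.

Op 1: place WN@(4,3)
Op 2: place BK@(0,2)
Op 3: place WB@(0,3)
Op 4: place BK@(2,4)
Op 5: place BK@(4,2)
Op 6: place WR@(3,1)
Per-piece attacks for B:
  BK@(0,2): attacks (0,3) (0,1) (1,2) (1,3) (1,1)
  BK@(2,4): attacks (2,3) (3,4) (1,4) (3,3) (1,3)
  BK@(4,2): attacks (4,3) (4,1) (3,2) (3,3) (3,1)
B attacks (3,0): no

Answer: no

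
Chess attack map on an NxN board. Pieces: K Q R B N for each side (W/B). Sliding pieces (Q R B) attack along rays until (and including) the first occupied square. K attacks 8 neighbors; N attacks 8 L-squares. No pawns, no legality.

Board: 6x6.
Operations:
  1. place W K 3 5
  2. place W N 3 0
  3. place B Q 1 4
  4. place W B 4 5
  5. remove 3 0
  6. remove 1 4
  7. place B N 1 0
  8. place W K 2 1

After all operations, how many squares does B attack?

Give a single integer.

Op 1: place WK@(3,5)
Op 2: place WN@(3,0)
Op 3: place BQ@(1,4)
Op 4: place WB@(4,5)
Op 5: remove (3,0)
Op 6: remove (1,4)
Op 7: place BN@(1,0)
Op 8: place WK@(2,1)
Per-piece attacks for B:
  BN@(1,0): attacks (2,2) (3,1) (0,2)
Union (3 distinct): (0,2) (2,2) (3,1)

Answer: 3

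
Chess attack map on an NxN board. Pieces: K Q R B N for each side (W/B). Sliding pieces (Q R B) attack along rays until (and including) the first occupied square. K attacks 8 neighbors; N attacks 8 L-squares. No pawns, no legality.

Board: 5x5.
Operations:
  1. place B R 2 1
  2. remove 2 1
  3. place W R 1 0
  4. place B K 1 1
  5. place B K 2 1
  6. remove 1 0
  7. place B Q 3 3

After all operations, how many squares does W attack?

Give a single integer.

Op 1: place BR@(2,1)
Op 2: remove (2,1)
Op 3: place WR@(1,0)
Op 4: place BK@(1,1)
Op 5: place BK@(2,1)
Op 6: remove (1,0)
Op 7: place BQ@(3,3)
Per-piece attacks for W:
Union (0 distinct): (none)

Answer: 0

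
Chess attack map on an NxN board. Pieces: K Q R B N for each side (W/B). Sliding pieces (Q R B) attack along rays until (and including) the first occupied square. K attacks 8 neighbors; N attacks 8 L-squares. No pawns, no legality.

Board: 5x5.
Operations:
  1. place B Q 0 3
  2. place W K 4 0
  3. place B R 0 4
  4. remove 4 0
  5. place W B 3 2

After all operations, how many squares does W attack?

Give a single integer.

Op 1: place BQ@(0,3)
Op 2: place WK@(4,0)
Op 3: place BR@(0,4)
Op 4: remove (4,0)
Op 5: place WB@(3,2)
Per-piece attacks for W:
  WB@(3,2): attacks (4,3) (4,1) (2,3) (1,4) (2,1) (1,0)
Union (6 distinct): (1,0) (1,4) (2,1) (2,3) (4,1) (4,3)

Answer: 6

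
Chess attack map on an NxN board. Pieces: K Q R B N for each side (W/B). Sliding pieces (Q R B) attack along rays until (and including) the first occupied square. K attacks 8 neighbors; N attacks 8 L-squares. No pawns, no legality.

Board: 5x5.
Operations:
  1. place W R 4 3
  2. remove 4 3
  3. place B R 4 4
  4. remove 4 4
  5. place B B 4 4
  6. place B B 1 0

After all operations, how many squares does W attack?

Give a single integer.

Answer: 0

Derivation:
Op 1: place WR@(4,3)
Op 2: remove (4,3)
Op 3: place BR@(4,4)
Op 4: remove (4,4)
Op 5: place BB@(4,4)
Op 6: place BB@(1,0)
Per-piece attacks for W:
Union (0 distinct): (none)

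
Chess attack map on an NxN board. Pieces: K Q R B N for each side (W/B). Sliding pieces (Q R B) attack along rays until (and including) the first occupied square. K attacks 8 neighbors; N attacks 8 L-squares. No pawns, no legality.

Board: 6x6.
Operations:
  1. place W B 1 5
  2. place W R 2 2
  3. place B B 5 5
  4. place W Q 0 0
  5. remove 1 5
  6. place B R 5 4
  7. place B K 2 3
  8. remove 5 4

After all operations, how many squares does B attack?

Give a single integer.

Op 1: place WB@(1,5)
Op 2: place WR@(2,2)
Op 3: place BB@(5,5)
Op 4: place WQ@(0,0)
Op 5: remove (1,5)
Op 6: place BR@(5,4)
Op 7: place BK@(2,3)
Op 8: remove (5,4)
Per-piece attacks for B:
  BK@(2,3): attacks (2,4) (2,2) (3,3) (1,3) (3,4) (3,2) (1,4) (1,2)
  BB@(5,5): attacks (4,4) (3,3) (2,2) [ray(-1,-1) blocked at (2,2)]
Union (9 distinct): (1,2) (1,3) (1,4) (2,2) (2,4) (3,2) (3,3) (3,4) (4,4)

Answer: 9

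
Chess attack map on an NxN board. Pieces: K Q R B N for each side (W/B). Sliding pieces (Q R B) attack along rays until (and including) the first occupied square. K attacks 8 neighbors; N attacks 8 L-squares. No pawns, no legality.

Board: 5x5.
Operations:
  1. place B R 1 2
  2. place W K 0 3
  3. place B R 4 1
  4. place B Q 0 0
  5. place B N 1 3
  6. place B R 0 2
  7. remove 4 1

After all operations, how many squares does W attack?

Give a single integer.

Op 1: place BR@(1,2)
Op 2: place WK@(0,3)
Op 3: place BR@(4,1)
Op 4: place BQ@(0,0)
Op 5: place BN@(1,3)
Op 6: place BR@(0,2)
Op 7: remove (4,1)
Per-piece attacks for W:
  WK@(0,3): attacks (0,4) (0,2) (1,3) (1,4) (1,2)
Union (5 distinct): (0,2) (0,4) (1,2) (1,3) (1,4)

Answer: 5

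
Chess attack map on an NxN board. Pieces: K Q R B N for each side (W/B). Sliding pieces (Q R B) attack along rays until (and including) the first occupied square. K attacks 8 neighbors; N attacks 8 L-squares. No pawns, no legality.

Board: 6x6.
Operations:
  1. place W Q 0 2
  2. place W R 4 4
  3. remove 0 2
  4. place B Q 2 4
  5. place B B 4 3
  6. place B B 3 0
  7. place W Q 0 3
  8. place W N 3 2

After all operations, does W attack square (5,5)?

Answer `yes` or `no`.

Op 1: place WQ@(0,2)
Op 2: place WR@(4,4)
Op 3: remove (0,2)
Op 4: place BQ@(2,4)
Op 5: place BB@(4,3)
Op 6: place BB@(3,0)
Op 7: place WQ@(0,3)
Op 8: place WN@(3,2)
Per-piece attacks for W:
  WQ@(0,3): attacks (0,4) (0,5) (0,2) (0,1) (0,0) (1,3) (2,3) (3,3) (4,3) (1,4) (2,5) (1,2) (2,1) (3,0) [ray(1,0) blocked at (4,3); ray(1,-1) blocked at (3,0)]
  WN@(3,2): attacks (4,4) (5,3) (2,4) (1,3) (4,0) (5,1) (2,0) (1,1)
  WR@(4,4): attacks (4,5) (4,3) (5,4) (3,4) (2,4) [ray(0,-1) blocked at (4,3); ray(-1,0) blocked at (2,4)]
W attacks (5,5): no

Answer: no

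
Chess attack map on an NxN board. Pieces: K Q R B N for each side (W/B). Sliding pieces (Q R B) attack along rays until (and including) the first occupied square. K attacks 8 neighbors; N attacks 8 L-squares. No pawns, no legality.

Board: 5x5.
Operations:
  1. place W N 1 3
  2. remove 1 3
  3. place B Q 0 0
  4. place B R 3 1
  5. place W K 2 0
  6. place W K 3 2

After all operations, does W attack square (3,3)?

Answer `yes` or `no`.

Answer: yes

Derivation:
Op 1: place WN@(1,3)
Op 2: remove (1,3)
Op 3: place BQ@(0,0)
Op 4: place BR@(3,1)
Op 5: place WK@(2,0)
Op 6: place WK@(3,2)
Per-piece attacks for W:
  WK@(2,0): attacks (2,1) (3,0) (1,0) (3,1) (1,1)
  WK@(3,2): attacks (3,3) (3,1) (4,2) (2,2) (4,3) (4,1) (2,3) (2,1)
W attacks (3,3): yes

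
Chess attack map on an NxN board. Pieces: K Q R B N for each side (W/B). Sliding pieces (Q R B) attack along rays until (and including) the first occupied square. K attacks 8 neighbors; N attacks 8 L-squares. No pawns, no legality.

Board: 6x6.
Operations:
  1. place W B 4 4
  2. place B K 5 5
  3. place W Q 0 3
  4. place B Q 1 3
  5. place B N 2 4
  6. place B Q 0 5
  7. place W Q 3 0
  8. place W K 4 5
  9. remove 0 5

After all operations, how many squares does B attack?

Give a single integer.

Op 1: place WB@(4,4)
Op 2: place BK@(5,5)
Op 3: place WQ@(0,3)
Op 4: place BQ@(1,3)
Op 5: place BN@(2,4)
Op 6: place BQ@(0,5)
Op 7: place WQ@(3,0)
Op 8: place WK@(4,5)
Op 9: remove (0,5)
Per-piece attacks for B:
  BQ@(1,3): attacks (1,4) (1,5) (1,2) (1,1) (1,0) (2,3) (3,3) (4,3) (5,3) (0,3) (2,4) (2,2) (3,1) (4,0) (0,4) (0,2) [ray(-1,0) blocked at (0,3); ray(1,1) blocked at (2,4)]
  BN@(2,4): attacks (4,5) (0,5) (3,2) (4,3) (1,2) (0,3)
  BK@(5,5): attacks (5,4) (4,5) (4,4)
Union (21 distinct): (0,2) (0,3) (0,4) (0,5) (1,0) (1,1) (1,2) (1,4) (1,5) (2,2) (2,3) (2,4) (3,1) (3,2) (3,3) (4,0) (4,3) (4,4) (4,5) (5,3) (5,4)

Answer: 21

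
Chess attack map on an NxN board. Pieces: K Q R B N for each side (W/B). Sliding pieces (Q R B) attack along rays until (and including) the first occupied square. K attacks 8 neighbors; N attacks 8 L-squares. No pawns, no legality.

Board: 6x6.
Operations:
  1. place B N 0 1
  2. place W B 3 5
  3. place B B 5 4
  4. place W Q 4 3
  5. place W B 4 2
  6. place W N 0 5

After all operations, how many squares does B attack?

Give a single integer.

Op 1: place BN@(0,1)
Op 2: place WB@(3,5)
Op 3: place BB@(5,4)
Op 4: place WQ@(4,3)
Op 5: place WB@(4,2)
Op 6: place WN@(0,5)
Per-piece attacks for B:
  BN@(0,1): attacks (1,3) (2,2) (2,0)
  BB@(5,4): attacks (4,5) (4,3) [ray(-1,-1) blocked at (4,3)]
Union (5 distinct): (1,3) (2,0) (2,2) (4,3) (4,5)

Answer: 5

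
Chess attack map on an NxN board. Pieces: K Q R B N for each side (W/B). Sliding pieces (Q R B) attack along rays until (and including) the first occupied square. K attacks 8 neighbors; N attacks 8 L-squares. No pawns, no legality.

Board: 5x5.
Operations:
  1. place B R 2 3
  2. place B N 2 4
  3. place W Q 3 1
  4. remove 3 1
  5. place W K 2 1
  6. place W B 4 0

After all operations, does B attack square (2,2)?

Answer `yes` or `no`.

Op 1: place BR@(2,3)
Op 2: place BN@(2,4)
Op 3: place WQ@(3,1)
Op 4: remove (3,1)
Op 5: place WK@(2,1)
Op 6: place WB@(4,0)
Per-piece attacks for B:
  BR@(2,3): attacks (2,4) (2,2) (2,1) (3,3) (4,3) (1,3) (0,3) [ray(0,1) blocked at (2,4); ray(0,-1) blocked at (2,1)]
  BN@(2,4): attacks (3,2) (4,3) (1,2) (0,3)
B attacks (2,2): yes

Answer: yes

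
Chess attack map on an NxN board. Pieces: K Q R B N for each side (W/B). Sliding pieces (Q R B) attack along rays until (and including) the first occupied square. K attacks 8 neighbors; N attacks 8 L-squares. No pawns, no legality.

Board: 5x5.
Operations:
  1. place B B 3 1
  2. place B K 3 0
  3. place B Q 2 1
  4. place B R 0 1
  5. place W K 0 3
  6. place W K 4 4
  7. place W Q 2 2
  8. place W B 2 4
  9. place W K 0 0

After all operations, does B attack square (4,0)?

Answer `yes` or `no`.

Op 1: place BB@(3,1)
Op 2: place BK@(3,0)
Op 3: place BQ@(2,1)
Op 4: place BR@(0,1)
Op 5: place WK@(0,3)
Op 6: place WK@(4,4)
Op 7: place WQ@(2,2)
Op 8: place WB@(2,4)
Op 9: place WK@(0,0)
Per-piece attacks for B:
  BR@(0,1): attacks (0,2) (0,3) (0,0) (1,1) (2,1) [ray(0,1) blocked at (0,3); ray(0,-1) blocked at (0,0); ray(1,0) blocked at (2,1)]
  BQ@(2,1): attacks (2,2) (2,0) (3,1) (1,1) (0,1) (3,2) (4,3) (3,0) (1,2) (0,3) (1,0) [ray(0,1) blocked at (2,2); ray(1,0) blocked at (3,1); ray(-1,0) blocked at (0,1); ray(1,-1) blocked at (3,0); ray(-1,1) blocked at (0,3)]
  BK@(3,0): attacks (3,1) (4,0) (2,0) (4,1) (2,1)
  BB@(3,1): attacks (4,2) (4,0) (2,2) (2,0) [ray(-1,1) blocked at (2,2)]
B attacks (4,0): yes

Answer: yes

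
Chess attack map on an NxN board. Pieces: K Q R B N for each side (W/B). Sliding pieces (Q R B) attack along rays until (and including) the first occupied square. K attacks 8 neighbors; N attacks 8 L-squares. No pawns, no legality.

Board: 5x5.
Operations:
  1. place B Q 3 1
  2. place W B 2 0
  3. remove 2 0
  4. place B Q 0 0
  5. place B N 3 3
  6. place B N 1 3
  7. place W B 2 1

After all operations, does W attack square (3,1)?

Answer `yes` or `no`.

Answer: no

Derivation:
Op 1: place BQ@(3,1)
Op 2: place WB@(2,0)
Op 3: remove (2,0)
Op 4: place BQ@(0,0)
Op 5: place BN@(3,3)
Op 6: place BN@(1,3)
Op 7: place WB@(2,1)
Per-piece attacks for W:
  WB@(2,1): attacks (3,2) (4,3) (3,0) (1,2) (0,3) (1,0)
W attacks (3,1): no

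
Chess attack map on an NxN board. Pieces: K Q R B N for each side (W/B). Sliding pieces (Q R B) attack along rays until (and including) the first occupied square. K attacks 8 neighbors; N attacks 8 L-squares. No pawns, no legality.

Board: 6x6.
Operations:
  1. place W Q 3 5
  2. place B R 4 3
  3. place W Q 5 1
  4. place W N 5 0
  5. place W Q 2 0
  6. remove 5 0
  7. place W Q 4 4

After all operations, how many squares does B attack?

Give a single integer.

Op 1: place WQ@(3,5)
Op 2: place BR@(4,3)
Op 3: place WQ@(5,1)
Op 4: place WN@(5,0)
Op 5: place WQ@(2,0)
Op 6: remove (5,0)
Op 7: place WQ@(4,4)
Per-piece attacks for B:
  BR@(4,3): attacks (4,4) (4,2) (4,1) (4,0) (5,3) (3,3) (2,3) (1,3) (0,3) [ray(0,1) blocked at (4,4)]
Union (9 distinct): (0,3) (1,3) (2,3) (3,3) (4,0) (4,1) (4,2) (4,4) (5,3)

Answer: 9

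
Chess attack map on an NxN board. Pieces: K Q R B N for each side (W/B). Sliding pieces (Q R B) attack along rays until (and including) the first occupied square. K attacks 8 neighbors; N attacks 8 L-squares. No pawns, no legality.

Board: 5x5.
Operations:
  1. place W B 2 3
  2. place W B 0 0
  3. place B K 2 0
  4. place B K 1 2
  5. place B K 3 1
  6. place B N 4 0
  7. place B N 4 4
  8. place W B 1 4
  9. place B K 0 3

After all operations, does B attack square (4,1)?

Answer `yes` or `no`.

Op 1: place WB@(2,3)
Op 2: place WB@(0,0)
Op 3: place BK@(2,0)
Op 4: place BK@(1,2)
Op 5: place BK@(3,1)
Op 6: place BN@(4,0)
Op 7: place BN@(4,4)
Op 8: place WB@(1,4)
Op 9: place BK@(0,3)
Per-piece attacks for B:
  BK@(0,3): attacks (0,4) (0,2) (1,3) (1,4) (1,2)
  BK@(1,2): attacks (1,3) (1,1) (2,2) (0,2) (2,3) (2,1) (0,3) (0,1)
  BK@(2,0): attacks (2,1) (3,0) (1,0) (3,1) (1,1)
  BK@(3,1): attacks (3,2) (3,0) (4,1) (2,1) (4,2) (4,0) (2,2) (2,0)
  BN@(4,0): attacks (3,2) (2,1)
  BN@(4,4): attacks (3,2) (2,3)
B attacks (4,1): yes

Answer: yes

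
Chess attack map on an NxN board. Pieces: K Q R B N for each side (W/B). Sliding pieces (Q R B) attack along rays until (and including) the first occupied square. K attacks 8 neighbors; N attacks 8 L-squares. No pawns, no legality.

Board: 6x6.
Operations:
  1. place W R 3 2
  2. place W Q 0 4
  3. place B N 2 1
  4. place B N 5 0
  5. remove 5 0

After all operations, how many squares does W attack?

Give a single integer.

Op 1: place WR@(3,2)
Op 2: place WQ@(0,4)
Op 3: place BN@(2,1)
Op 4: place BN@(5,0)
Op 5: remove (5,0)
Per-piece attacks for W:
  WQ@(0,4): attacks (0,5) (0,3) (0,2) (0,1) (0,0) (1,4) (2,4) (3,4) (4,4) (5,4) (1,5) (1,3) (2,2) (3,1) (4,0)
  WR@(3,2): attacks (3,3) (3,4) (3,5) (3,1) (3,0) (4,2) (5,2) (2,2) (1,2) (0,2)
Union (21 distinct): (0,0) (0,1) (0,2) (0,3) (0,5) (1,2) (1,3) (1,4) (1,5) (2,2) (2,4) (3,0) (3,1) (3,3) (3,4) (3,5) (4,0) (4,2) (4,4) (5,2) (5,4)

Answer: 21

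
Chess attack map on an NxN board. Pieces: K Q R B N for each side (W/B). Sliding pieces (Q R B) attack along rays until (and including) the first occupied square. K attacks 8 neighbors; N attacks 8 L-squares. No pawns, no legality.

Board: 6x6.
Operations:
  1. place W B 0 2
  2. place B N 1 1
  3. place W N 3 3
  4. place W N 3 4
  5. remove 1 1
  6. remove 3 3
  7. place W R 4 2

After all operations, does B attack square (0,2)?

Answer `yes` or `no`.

Op 1: place WB@(0,2)
Op 2: place BN@(1,1)
Op 3: place WN@(3,3)
Op 4: place WN@(3,4)
Op 5: remove (1,1)
Op 6: remove (3,3)
Op 7: place WR@(4,2)
Per-piece attacks for B:
B attacks (0,2): no

Answer: no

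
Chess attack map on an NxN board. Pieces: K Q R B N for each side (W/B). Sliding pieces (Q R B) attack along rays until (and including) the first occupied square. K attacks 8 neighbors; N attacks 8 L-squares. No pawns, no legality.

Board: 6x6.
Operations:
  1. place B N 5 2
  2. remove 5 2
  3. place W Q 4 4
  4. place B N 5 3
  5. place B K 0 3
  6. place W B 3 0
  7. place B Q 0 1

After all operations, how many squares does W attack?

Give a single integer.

Answer: 21

Derivation:
Op 1: place BN@(5,2)
Op 2: remove (5,2)
Op 3: place WQ@(4,4)
Op 4: place BN@(5,3)
Op 5: place BK@(0,3)
Op 6: place WB@(3,0)
Op 7: place BQ@(0,1)
Per-piece attacks for W:
  WB@(3,0): attacks (4,1) (5,2) (2,1) (1,2) (0,3) [ray(-1,1) blocked at (0,3)]
  WQ@(4,4): attacks (4,5) (4,3) (4,2) (4,1) (4,0) (5,4) (3,4) (2,4) (1,4) (0,4) (5,5) (5,3) (3,5) (3,3) (2,2) (1,1) (0,0) [ray(1,-1) blocked at (5,3)]
Union (21 distinct): (0,0) (0,3) (0,4) (1,1) (1,2) (1,4) (2,1) (2,2) (2,4) (3,3) (3,4) (3,5) (4,0) (4,1) (4,2) (4,3) (4,5) (5,2) (5,3) (5,4) (5,5)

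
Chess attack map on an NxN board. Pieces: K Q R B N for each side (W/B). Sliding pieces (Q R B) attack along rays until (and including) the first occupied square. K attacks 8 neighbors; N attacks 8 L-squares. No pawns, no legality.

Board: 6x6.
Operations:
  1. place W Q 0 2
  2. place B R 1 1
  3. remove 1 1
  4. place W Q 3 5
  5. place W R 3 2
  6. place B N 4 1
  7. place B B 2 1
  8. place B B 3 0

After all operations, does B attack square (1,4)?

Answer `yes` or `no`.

Answer: no

Derivation:
Op 1: place WQ@(0,2)
Op 2: place BR@(1,1)
Op 3: remove (1,1)
Op 4: place WQ@(3,5)
Op 5: place WR@(3,2)
Op 6: place BN@(4,1)
Op 7: place BB@(2,1)
Op 8: place BB@(3,0)
Per-piece attacks for B:
  BB@(2,1): attacks (3,2) (3,0) (1,2) (0,3) (1,0) [ray(1,1) blocked at (3,2); ray(1,-1) blocked at (3,0)]
  BB@(3,0): attacks (4,1) (2,1) [ray(1,1) blocked at (4,1); ray(-1,1) blocked at (2,1)]
  BN@(4,1): attacks (5,3) (3,3) (2,2) (2,0)
B attacks (1,4): no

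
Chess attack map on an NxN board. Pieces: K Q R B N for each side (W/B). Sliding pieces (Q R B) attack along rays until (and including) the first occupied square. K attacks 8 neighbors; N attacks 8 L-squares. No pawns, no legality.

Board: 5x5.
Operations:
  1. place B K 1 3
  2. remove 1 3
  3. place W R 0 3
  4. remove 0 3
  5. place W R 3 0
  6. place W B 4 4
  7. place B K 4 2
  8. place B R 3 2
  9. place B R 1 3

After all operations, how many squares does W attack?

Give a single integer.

Op 1: place BK@(1,3)
Op 2: remove (1,3)
Op 3: place WR@(0,3)
Op 4: remove (0,3)
Op 5: place WR@(3,0)
Op 6: place WB@(4,4)
Op 7: place BK@(4,2)
Op 8: place BR@(3,2)
Op 9: place BR@(1,3)
Per-piece attacks for W:
  WR@(3,0): attacks (3,1) (3,2) (4,0) (2,0) (1,0) (0,0) [ray(0,1) blocked at (3,2)]
  WB@(4,4): attacks (3,3) (2,2) (1,1) (0,0)
Union (9 distinct): (0,0) (1,0) (1,1) (2,0) (2,2) (3,1) (3,2) (3,3) (4,0)

Answer: 9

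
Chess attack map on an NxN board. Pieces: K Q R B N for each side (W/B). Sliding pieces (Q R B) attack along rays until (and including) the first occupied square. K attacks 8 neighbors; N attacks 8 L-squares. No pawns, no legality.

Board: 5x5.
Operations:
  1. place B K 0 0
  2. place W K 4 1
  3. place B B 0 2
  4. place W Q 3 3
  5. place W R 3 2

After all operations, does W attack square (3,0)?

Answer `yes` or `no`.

Answer: yes

Derivation:
Op 1: place BK@(0,0)
Op 2: place WK@(4,1)
Op 3: place BB@(0,2)
Op 4: place WQ@(3,3)
Op 5: place WR@(3,2)
Per-piece attacks for W:
  WR@(3,2): attacks (3,3) (3,1) (3,0) (4,2) (2,2) (1,2) (0,2) [ray(0,1) blocked at (3,3); ray(-1,0) blocked at (0,2)]
  WQ@(3,3): attacks (3,4) (3,2) (4,3) (2,3) (1,3) (0,3) (4,4) (4,2) (2,4) (2,2) (1,1) (0,0) [ray(0,-1) blocked at (3,2); ray(-1,-1) blocked at (0,0)]
  WK@(4,1): attacks (4,2) (4,0) (3,1) (3,2) (3,0)
W attacks (3,0): yes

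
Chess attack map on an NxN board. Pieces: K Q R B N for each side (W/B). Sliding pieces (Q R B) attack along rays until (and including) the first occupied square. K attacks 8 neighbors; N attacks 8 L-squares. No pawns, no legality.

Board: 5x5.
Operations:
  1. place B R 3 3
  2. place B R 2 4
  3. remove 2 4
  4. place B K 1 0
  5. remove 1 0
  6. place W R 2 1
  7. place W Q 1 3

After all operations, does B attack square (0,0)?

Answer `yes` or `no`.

Op 1: place BR@(3,3)
Op 2: place BR@(2,4)
Op 3: remove (2,4)
Op 4: place BK@(1,0)
Op 5: remove (1,0)
Op 6: place WR@(2,1)
Op 7: place WQ@(1,3)
Per-piece attacks for B:
  BR@(3,3): attacks (3,4) (3,2) (3,1) (3,0) (4,3) (2,3) (1,3) [ray(-1,0) blocked at (1,3)]
B attacks (0,0): no

Answer: no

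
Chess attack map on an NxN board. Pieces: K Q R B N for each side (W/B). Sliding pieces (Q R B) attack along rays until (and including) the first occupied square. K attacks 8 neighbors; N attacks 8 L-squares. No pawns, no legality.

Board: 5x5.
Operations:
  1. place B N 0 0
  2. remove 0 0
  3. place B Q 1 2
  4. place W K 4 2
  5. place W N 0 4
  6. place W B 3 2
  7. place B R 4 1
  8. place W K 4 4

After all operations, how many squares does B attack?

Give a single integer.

Answer: 16

Derivation:
Op 1: place BN@(0,0)
Op 2: remove (0,0)
Op 3: place BQ@(1,2)
Op 4: place WK@(4,2)
Op 5: place WN@(0,4)
Op 6: place WB@(3,2)
Op 7: place BR@(4,1)
Op 8: place WK@(4,4)
Per-piece attacks for B:
  BQ@(1,2): attacks (1,3) (1,4) (1,1) (1,0) (2,2) (3,2) (0,2) (2,3) (3,4) (2,1) (3,0) (0,3) (0,1) [ray(1,0) blocked at (3,2)]
  BR@(4,1): attacks (4,2) (4,0) (3,1) (2,1) (1,1) (0,1) [ray(0,1) blocked at (4,2)]
Union (16 distinct): (0,1) (0,2) (0,3) (1,0) (1,1) (1,3) (1,4) (2,1) (2,2) (2,3) (3,0) (3,1) (3,2) (3,4) (4,0) (4,2)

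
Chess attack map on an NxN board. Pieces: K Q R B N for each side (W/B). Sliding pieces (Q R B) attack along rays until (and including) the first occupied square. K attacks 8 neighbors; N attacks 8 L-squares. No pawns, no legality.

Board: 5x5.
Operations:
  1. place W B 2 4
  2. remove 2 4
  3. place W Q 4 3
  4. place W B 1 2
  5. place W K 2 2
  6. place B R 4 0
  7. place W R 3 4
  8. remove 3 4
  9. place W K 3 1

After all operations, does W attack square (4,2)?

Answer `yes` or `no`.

Answer: yes

Derivation:
Op 1: place WB@(2,4)
Op 2: remove (2,4)
Op 3: place WQ@(4,3)
Op 4: place WB@(1,2)
Op 5: place WK@(2,2)
Op 6: place BR@(4,0)
Op 7: place WR@(3,4)
Op 8: remove (3,4)
Op 9: place WK@(3,1)
Per-piece attacks for W:
  WB@(1,2): attacks (2,3) (3,4) (2,1) (3,0) (0,3) (0,1)
  WK@(2,2): attacks (2,3) (2,1) (3,2) (1,2) (3,3) (3,1) (1,3) (1,1)
  WK@(3,1): attacks (3,2) (3,0) (4,1) (2,1) (4,2) (4,0) (2,2) (2,0)
  WQ@(4,3): attacks (4,4) (4,2) (4,1) (4,0) (3,3) (2,3) (1,3) (0,3) (3,4) (3,2) (2,1) (1,0) [ray(0,-1) blocked at (4,0)]
W attacks (4,2): yes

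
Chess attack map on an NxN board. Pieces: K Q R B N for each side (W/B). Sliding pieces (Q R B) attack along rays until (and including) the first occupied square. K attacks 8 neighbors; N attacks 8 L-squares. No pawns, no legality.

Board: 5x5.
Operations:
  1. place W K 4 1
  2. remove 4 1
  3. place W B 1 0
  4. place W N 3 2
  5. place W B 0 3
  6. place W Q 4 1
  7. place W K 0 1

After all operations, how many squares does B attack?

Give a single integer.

Op 1: place WK@(4,1)
Op 2: remove (4,1)
Op 3: place WB@(1,0)
Op 4: place WN@(3,2)
Op 5: place WB@(0,3)
Op 6: place WQ@(4,1)
Op 7: place WK@(0,1)
Per-piece attacks for B:
Union (0 distinct): (none)

Answer: 0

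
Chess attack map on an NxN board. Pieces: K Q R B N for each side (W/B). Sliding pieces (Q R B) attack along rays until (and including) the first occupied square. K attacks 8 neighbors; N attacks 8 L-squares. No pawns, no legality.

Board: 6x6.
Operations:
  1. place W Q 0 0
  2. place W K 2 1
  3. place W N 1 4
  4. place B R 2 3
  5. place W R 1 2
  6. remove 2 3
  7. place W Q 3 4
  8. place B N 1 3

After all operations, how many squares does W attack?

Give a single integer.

Answer: 29

Derivation:
Op 1: place WQ@(0,0)
Op 2: place WK@(2,1)
Op 3: place WN@(1,4)
Op 4: place BR@(2,3)
Op 5: place WR@(1,2)
Op 6: remove (2,3)
Op 7: place WQ@(3,4)
Op 8: place BN@(1,3)
Per-piece attacks for W:
  WQ@(0,0): attacks (0,1) (0,2) (0,3) (0,4) (0,5) (1,0) (2,0) (3,0) (4,0) (5,0) (1,1) (2,2) (3,3) (4,4) (5,5)
  WR@(1,2): attacks (1,3) (1,1) (1,0) (2,2) (3,2) (4,2) (5,2) (0,2) [ray(0,1) blocked at (1,3)]
  WN@(1,4): attacks (3,5) (2,2) (3,3) (0,2)
  WK@(2,1): attacks (2,2) (2,0) (3,1) (1,1) (3,2) (3,0) (1,2) (1,0)
  WQ@(3,4): attacks (3,5) (3,3) (3,2) (3,1) (3,0) (4,4) (5,4) (2,4) (1,4) (4,5) (4,3) (5,2) (2,5) (2,3) (1,2) [ray(-1,0) blocked at (1,4); ray(-1,-1) blocked at (1,2)]
Union (29 distinct): (0,1) (0,2) (0,3) (0,4) (0,5) (1,0) (1,1) (1,2) (1,3) (1,4) (2,0) (2,2) (2,3) (2,4) (2,5) (3,0) (3,1) (3,2) (3,3) (3,5) (4,0) (4,2) (4,3) (4,4) (4,5) (5,0) (5,2) (5,4) (5,5)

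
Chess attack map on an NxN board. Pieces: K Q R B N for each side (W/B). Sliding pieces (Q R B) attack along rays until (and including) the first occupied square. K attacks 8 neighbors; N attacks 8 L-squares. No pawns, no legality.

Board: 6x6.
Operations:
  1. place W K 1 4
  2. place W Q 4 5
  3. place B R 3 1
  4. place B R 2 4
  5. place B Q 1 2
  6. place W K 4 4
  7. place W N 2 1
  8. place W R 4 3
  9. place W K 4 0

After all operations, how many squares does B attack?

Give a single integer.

Op 1: place WK@(1,4)
Op 2: place WQ@(4,5)
Op 3: place BR@(3,1)
Op 4: place BR@(2,4)
Op 5: place BQ@(1,2)
Op 6: place WK@(4,4)
Op 7: place WN@(2,1)
Op 8: place WR@(4,3)
Op 9: place WK@(4,0)
Per-piece attacks for B:
  BQ@(1,2): attacks (1,3) (1,4) (1,1) (1,0) (2,2) (3,2) (4,2) (5,2) (0,2) (2,3) (3,4) (4,5) (2,1) (0,3) (0,1) [ray(0,1) blocked at (1,4); ray(1,1) blocked at (4,5); ray(1,-1) blocked at (2,1)]
  BR@(2,4): attacks (2,5) (2,3) (2,2) (2,1) (3,4) (4,4) (1,4) [ray(0,-1) blocked at (2,1); ray(1,0) blocked at (4,4); ray(-1,0) blocked at (1,4)]
  BR@(3,1): attacks (3,2) (3,3) (3,4) (3,5) (3,0) (4,1) (5,1) (2,1) [ray(-1,0) blocked at (2,1)]
Union (22 distinct): (0,1) (0,2) (0,3) (1,0) (1,1) (1,3) (1,4) (2,1) (2,2) (2,3) (2,5) (3,0) (3,2) (3,3) (3,4) (3,5) (4,1) (4,2) (4,4) (4,5) (5,1) (5,2)

Answer: 22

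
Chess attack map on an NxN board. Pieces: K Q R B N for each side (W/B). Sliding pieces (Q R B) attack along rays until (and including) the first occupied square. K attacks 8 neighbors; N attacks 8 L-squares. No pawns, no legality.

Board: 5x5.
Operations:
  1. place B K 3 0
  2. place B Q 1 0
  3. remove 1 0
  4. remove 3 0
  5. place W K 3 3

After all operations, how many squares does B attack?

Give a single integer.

Op 1: place BK@(3,0)
Op 2: place BQ@(1,0)
Op 3: remove (1,0)
Op 4: remove (3,0)
Op 5: place WK@(3,3)
Per-piece attacks for B:
Union (0 distinct): (none)

Answer: 0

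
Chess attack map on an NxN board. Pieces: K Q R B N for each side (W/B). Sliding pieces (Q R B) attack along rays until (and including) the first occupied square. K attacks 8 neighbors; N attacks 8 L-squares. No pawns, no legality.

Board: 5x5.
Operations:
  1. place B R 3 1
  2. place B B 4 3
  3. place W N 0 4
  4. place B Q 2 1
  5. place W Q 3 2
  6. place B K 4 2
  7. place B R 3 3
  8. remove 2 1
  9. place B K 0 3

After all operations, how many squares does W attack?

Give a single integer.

Answer: 12

Derivation:
Op 1: place BR@(3,1)
Op 2: place BB@(4,3)
Op 3: place WN@(0,4)
Op 4: place BQ@(2,1)
Op 5: place WQ@(3,2)
Op 6: place BK@(4,2)
Op 7: place BR@(3,3)
Op 8: remove (2,1)
Op 9: place BK@(0,3)
Per-piece attacks for W:
  WN@(0,4): attacks (1,2) (2,3)
  WQ@(3,2): attacks (3,3) (3,1) (4,2) (2,2) (1,2) (0,2) (4,3) (4,1) (2,3) (1,4) (2,1) (1,0) [ray(0,1) blocked at (3,3); ray(0,-1) blocked at (3,1); ray(1,0) blocked at (4,2); ray(1,1) blocked at (4,3)]
Union (12 distinct): (0,2) (1,0) (1,2) (1,4) (2,1) (2,2) (2,3) (3,1) (3,3) (4,1) (4,2) (4,3)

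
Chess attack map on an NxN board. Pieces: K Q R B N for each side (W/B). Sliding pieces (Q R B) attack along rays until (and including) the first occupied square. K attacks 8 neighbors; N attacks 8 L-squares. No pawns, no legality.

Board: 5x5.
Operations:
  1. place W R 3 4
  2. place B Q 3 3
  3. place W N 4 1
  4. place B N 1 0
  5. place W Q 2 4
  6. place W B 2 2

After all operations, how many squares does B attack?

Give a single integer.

Answer: 13

Derivation:
Op 1: place WR@(3,4)
Op 2: place BQ@(3,3)
Op 3: place WN@(4,1)
Op 4: place BN@(1,0)
Op 5: place WQ@(2,4)
Op 6: place WB@(2,2)
Per-piece attacks for B:
  BN@(1,0): attacks (2,2) (3,1) (0,2)
  BQ@(3,3): attacks (3,4) (3,2) (3,1) (3,0) (4,3) (2,3) (1,3) (0,3) (4,4) (4,2) (2,4) (2,2) [ray(0,1) blocked at (3,4); ray(-1,1) blocked at (2,4); ray(-1,-1) blocked at (2,2)]
Union (13 distinct): (0,2) (0,3) (1,3) (2,2) (2,3) (2,4) (3,0) (3,1) (3,2) (3,4) (4,2) (4,3) (4,4)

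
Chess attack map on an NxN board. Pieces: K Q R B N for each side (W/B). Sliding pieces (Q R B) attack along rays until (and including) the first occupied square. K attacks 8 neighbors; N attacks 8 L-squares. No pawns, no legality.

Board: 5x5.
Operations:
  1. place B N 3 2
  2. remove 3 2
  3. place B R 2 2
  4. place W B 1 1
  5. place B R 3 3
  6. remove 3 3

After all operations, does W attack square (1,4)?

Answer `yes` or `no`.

Op 1: place BN@(3,2)
Op 2: remove (3,2)
Op 3: place BR@(2,2)
Op 4: place WB@(1,1)
Op 5: place BR@(3,3)
Op 6: remove (3,3)
Per-piece attacks for W:
  WB@(1,1): attacks (2,2) (2,0) (0,2) (0,0) [ray(1,1) blocked at (2,2)]
W attacks (1,4): no

Answer: no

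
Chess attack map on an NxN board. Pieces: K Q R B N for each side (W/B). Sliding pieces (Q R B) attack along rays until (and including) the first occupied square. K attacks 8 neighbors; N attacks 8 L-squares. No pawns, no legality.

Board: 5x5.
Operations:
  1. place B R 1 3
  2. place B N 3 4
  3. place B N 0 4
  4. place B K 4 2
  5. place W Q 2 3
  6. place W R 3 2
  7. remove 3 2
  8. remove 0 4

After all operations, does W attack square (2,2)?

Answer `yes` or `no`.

Op 1: place BR@(1,3)
Op 2: place BN@(3,4)
Op 3: place BN@(0,4)
Op 4: place BK@(4,2)
Op 5: place WQ@(2,3)
Op 6: place WR@(3,2)
Op 7: remove (3,2)
Op 8: remove (0,4)
Per-piece attacks for W:
  WQ@(2,3): attacks (2,4) (2,2) (2,1) (2,0) (3,3) (4,3) (1,3) (3,4) (3,2) (4,1) (1,4) (1,2) (0,1) [ray(-1,0) blocked at (1,3); ray(1,1) blocked at (3,4)]
W attacks (2,2): yes

Answer: yes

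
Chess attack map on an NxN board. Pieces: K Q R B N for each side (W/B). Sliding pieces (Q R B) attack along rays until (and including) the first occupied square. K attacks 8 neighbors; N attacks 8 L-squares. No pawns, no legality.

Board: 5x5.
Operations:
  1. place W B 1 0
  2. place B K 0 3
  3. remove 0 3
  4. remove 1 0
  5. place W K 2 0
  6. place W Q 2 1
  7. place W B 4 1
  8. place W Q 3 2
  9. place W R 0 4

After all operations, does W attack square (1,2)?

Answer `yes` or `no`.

Answer: yes

Derivation:
Op 1: place WB@(1,0)
Op 2: place BK@(0,3)
Op 3: remove (0,3)
Op 4: remove (1,0)
Op 5: place WK@(2,0)
Op 6: place WQ@(2,1)
Op 7: place WB@(4,1)
Op 8: place WQ@(3,2)
Op 9: place WR@(0,4)
Per-piece attacks for W:
  WR@(0,4): attacks (0,3) (0,2) (0,1) (0,0) (1,4) (2,4) (3,4) (4,4)
  WK@(2,0): attacks (2,1) (3,0) (1,0) (3,1) (1,1)
  WQ@(2,1): attacks (2,2) (2,3) (2,4) (2,0) (3,1) (4,1) (1,1) (0,1) (3,2) (3,0) (1,2) (0,3) (1,0) [ray(0,-1) blocked at (2,0); ray(1,0) blocked at (4,1); ray(1,1) blocked at (3,2)]
  WQ@(3,2): attacks (3,3) (3,4) (3,1) (3,0) (4,2) (2,2) (1,2) (0,2) (4,3) (4,1) (2,3) (1,4) (2,1) [ray(1,-1) blocked at (4,1); ray(-1,-1) blocked at (2,1)]
  WB@(4,1): attacks (3,2) (3,0) [ray(-1,1) blocked at (3,2)]
W attacks (1,2): yes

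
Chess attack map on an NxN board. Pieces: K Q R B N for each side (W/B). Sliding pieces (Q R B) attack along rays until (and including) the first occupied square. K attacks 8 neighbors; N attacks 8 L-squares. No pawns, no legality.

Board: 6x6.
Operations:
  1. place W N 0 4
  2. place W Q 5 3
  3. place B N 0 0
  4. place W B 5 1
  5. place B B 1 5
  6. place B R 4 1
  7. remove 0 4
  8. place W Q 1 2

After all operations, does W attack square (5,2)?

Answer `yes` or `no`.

Op 1: place WN@(0,4)
Op 2: place WQ@(5,3)
Op 3: place BN@(0,0)
Op 4: place WB@(5,1)
Op 5: place BB@(1,5)
Op 6: place BR@(4,1)
Op 7: remove (0,4)
Op 8: place WQ@(1,2)
Per-piece attacks for W:
  WQ@(1,2): attacks (1,3) (1,4) (1,5) (1,1) (1,0) (2,2) (3,2) (4,2) (5,2) (0,2) (2,3) (3,4) (4,5) (2,1) (3,0) (0,3) (0,1) [ray(0,1) blocked at (1,5)]
  WB@(5,1): attacks (4,2) (3,3) (2,4) (1,5) (4,0) [ray(-1,1) blocked at (1,5)]
  WQ@(5,3): attacks (5,4) (5,5) (5,2) (5,1) (4,3) (3,3) (2,3) (1,3) (0,3) (4,4) (3,5) (4,2) (3,1) (2,0) [ray(0,-1) blocked at (5,1)]
W attacks (5,2): yes

Answer: yes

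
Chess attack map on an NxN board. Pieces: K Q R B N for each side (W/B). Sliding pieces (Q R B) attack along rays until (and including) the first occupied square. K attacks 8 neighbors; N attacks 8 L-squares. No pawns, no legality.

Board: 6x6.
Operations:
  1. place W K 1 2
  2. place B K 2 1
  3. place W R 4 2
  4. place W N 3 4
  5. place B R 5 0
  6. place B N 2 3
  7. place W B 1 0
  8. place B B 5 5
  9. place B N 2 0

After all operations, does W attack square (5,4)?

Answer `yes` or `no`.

Op 1: place WK@(1,2)
Op 2: place BK@(2,1)
Op 3: place WR@(4,2)
Op 4: place WN@(3,4)
Op 5: place BR@(5,0)
Op 6: place BN@(2,3)
Op 7: place WB@(1,0)
Op 8: place BB@(5,5)
Op 9: place BN@(2,0)
Per-piece attacks for W:
  WB@(1,0): attacks (2,1) (0,1) [ray(1,1) blocked at (2,1)]
  WK@(1,2): attacks (1,3) (1,1) (2,2) (0,2) (2,3) (2,1) (0,3) (0,1)
  WN@(3,4): attacks (5,5) (1,5) (4,2) (5,3) (2,2) (1,3)
  WR@(4,2): attacks (4,3) (4,4) (4,5) (4,1) (4,0) (5,2) (3,2) (2,2) (1,2) [ray(-1,0) blocked at (1,2)]
W attacks (5,4): no

Answer: no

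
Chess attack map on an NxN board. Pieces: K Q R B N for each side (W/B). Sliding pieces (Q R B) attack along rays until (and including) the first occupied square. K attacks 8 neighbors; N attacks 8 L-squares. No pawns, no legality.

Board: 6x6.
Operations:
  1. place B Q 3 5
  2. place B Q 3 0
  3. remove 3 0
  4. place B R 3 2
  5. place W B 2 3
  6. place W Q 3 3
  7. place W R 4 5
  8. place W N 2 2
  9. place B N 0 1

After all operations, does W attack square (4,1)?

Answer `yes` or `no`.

Op 1: place BQ@(3,5)
Op 2: place BQ@(3,0)
Op 3: remove (3,0)
Op 4: place BR@(3,2)
Op 5: place WB@(2,3)
Op 6: place WQ@(3,3)
Op 7: place WR@(4,5)
Op 8: place WN@(2,2)
Op 9: place BN@(0,1)
Per-piece attacks for W:
  WN@(2,2): attacks (3,4) (4,3) (1,4) (0,3) (3,0) (4,1) (1,0) (0,1)
  WB@(2,3): attacks (3,4) (4,5) (3,2) (1,4) (0,5) (1,2) (0,1) [ray(1,1) blocked at (4,5); ray(1,-1) blocked at (3,2); ray(-1,-1) blocked at (0,1)]
  WQ@(3,3): attacks (3,4) (3,5) (3,2) (4,3) (5,3) (2,3) (4,4) (5,5) (4,2) (5,1) (2,4) (1,5) (2,2) [ray(0,1) blocked at (3,5); ray(0,-1) blocked at (3,2); ray(-1,0) blocked at (2,3); ray(-1,-1) blocked at (2,2)]
  WR@(4,5): attacks (4,4) (4,3) (4,2) (4,1) (4,0) (5,5) (3,5) [ray(-1,0) blocked at (3,5)]
W attacks (4,1): yes

Answer: yes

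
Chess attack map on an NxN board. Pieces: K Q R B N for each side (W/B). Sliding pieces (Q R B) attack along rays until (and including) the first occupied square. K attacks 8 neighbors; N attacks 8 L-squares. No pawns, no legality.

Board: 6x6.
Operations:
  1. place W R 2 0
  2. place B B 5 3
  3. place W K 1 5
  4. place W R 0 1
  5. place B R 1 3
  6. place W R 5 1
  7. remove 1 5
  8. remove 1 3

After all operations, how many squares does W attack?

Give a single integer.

Op 1: place WR@(2,0)
Op 2: place BB@(5,3)
Op 3: place WK@(1,5)
Op 4: place WR@(0,1)
Op 5: place BR@(1,3)
Op 6: place WR@(5,1)
Op 7: remove (1,5)
Op 8: remove (1,3)
Per-piece attacks for W:
  WR@(0,1): attacks (0,2) (0,3) (0,4) (0,5) (0,0) (1,1) (2,1) (3,1) (4,1) (5,1) [ray(1,0) blocked at (5,1)]
  WR@(2,0): attacks (2,1) (2,2) (2,3) (2,4) (2,5) (3,0) (4,0) (5,0) (1,0) (0,0)
  WR@(5,1): attacks (5,2) (5,3) (5,0) (4,1) (3,1) (2,1) (1,1) (0,1) [ray(0,1) blocked at (5,3); ray(-1,0) blocked at (0,1)]
Union (21 distinct): (0,0) (0,1) (0,2) (0,3) (0,4) (0,5) (1,0) (1,1) (2,1) (2,2) (2,3) (2,4) (2,5) (3,0) (3,1) (4,0) (4,1) (5,0) (5,1) (5,2) (5,3)

Answer: 21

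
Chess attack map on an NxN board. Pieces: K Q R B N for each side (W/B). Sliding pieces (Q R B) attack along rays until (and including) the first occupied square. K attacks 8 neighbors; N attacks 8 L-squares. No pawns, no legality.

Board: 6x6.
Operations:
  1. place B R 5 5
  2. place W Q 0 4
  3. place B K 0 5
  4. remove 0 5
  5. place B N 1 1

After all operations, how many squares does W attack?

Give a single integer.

Op 1: place BR@(5,5)
Op 2: place WQ@(0,4)
Op 3: place BK@(0,5)
Op 4: remove (0,5)
Op 5: place BN@(1,1)
Per-piece attacks for W:
  WQ@(0,4): attacks (0,5) (0,3) (0,2) (0,1) (0,0) (1,4) (2,4) (3,4) (4,4) (5,4) (1,5) (1,3) (2,2) (3,1) (4,0)
Union (15 distinct): (0,0) (0,1) (0,2) (0,3) (0,5) (1,3) (1,4) (1,5) (2,2) (2,4) (3,1) (3,4) (4,0) (4,4) (5,4)

Answer: 15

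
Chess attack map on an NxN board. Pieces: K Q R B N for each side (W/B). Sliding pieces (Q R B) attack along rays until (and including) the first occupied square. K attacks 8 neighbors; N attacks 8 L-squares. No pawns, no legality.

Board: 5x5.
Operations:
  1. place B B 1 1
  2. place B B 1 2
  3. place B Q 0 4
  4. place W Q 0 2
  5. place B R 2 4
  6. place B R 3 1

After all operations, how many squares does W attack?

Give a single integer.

Answer: 8

Derivation:
Op 1: place BB@(1,1)
Op 2: place BB@(1,2)
Op 3: place BQ@(0,4)
Op 4: place WQ@(0,2)
Op 5: place BR@(2,4)
Op 6: place BR@(3,1)
Per-piece attacks for W:
  WQ@(0,2): attacks (0,3) (0,4) (0,1) (0,0) (1,2) (1,3) (2,4) (1,1) [ray(0,1) blocked at (0,4); ray(1,0) blocked at (1,2); ray(1,1) blocked at (2,4); ray(1,-1) blocked at (1,1)]
Union (8 distinct): (0,0) (0,1) (0,3) (0,4) (1,1) (1,2) (1,3) (2,4)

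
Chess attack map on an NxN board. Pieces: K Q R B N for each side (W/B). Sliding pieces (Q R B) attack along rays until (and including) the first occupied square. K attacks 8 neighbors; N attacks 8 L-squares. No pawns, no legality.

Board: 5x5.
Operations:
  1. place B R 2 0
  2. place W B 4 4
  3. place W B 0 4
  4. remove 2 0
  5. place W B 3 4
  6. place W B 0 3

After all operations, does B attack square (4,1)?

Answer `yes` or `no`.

Answer: no

Derivation:
Op 1: place BR@(2,0)
Op 2: place WB@(4,4)
Op 3: place WB@(0,4)
Op 4: remove (2,0)
Op 5: place WB@(3,4)
Op 6: place WB@(0,3)
Per-piece attacks for B:
B attacks (4,1): no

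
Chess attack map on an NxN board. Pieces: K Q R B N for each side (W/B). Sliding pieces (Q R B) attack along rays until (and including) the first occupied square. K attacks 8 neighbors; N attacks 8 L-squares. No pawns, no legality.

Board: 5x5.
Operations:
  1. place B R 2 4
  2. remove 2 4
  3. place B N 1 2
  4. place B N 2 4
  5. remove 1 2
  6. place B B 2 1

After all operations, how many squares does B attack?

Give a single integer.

Answer: 6

Derivation:
Op 1: place BR@(2,4)
Op 2: remove (2,4)
Op 3: place BN@(1,2)
Op 4: place BN@(2,4)
Op 5: remove (1,2)
Op 6: place BB@(2,1)
Per-piece attacks for B:
  BB@(2,1): attacks (3,2) (4,3) (3,0) (1,2) (0,3) (1,0)
  BN@(2,4): attacks (3,2) (4,3) (1,2) (0,3)
Union (6 distinct): (0,3) (1,0) (1,2) (3,0) (3,2) (4,3)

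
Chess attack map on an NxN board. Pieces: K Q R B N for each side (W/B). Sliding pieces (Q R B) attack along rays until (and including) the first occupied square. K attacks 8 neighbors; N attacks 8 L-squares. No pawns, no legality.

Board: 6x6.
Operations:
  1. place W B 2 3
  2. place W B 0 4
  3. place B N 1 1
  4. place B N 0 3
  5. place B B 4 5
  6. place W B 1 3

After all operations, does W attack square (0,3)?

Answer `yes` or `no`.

Op 1: place WB@(2,3)
Op 2: place WB@(0,4)
Op 3: place BN@(1,1)
Op 4: place BN@(0,3)
Op 5: place BB@(4,5)
Op 6: place WB@(1,3)
Per-piece attacks for W:
  WB@(0,4): attacks (1,5) (1,3) [ray(1,-1) blocked at (1,3)]
  WB@(1,3): attacks (2,4) (3,5) (2,2) (3,1) (4,0) (0,4) (0,2) [ray(-1,1) blocked at (0,4)]
  WB@(2,3): attacks (3,4) (4,5) (3,2) (4,1) (5,0) (1,4) (0,5) (1,2) (0,1) [ray(1,1) blocked at (4,5)]
W attacks (0,3): no

Answer: no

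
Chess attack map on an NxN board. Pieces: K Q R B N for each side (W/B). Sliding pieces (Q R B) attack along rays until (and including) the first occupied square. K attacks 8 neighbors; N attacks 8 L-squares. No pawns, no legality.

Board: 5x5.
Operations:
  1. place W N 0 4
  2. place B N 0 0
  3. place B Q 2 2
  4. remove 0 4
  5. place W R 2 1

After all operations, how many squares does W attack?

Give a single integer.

Answer: 6

Derivation:
Op 1: place WN@(0,4)
Op 2: place BN@(0,0)
Op 3: place BQ@(2,2)
Op 4: remove (0,4)
Op 5: place WR@(2,1)
Per-piece attacks for W:
  WR@(2,1): attacks (2,2) (2,0) (3,1) (4,1) (1,1) (0,1) [ray(0,1) blocked at (2,2)]
Union (6 distinct): (0,1) (1,1) (2,0) (2,2) (3,1) (4,1)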